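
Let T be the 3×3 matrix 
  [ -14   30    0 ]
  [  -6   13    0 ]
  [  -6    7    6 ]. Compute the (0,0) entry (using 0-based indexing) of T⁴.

76

Characteristic polynomial: r^3 - 5r^2 - 8r + 12 = (r - 6)(r - 1)(r + 2), so the eigenvalues are -2, 1, 6.
r=-2: eigenvector (5, 2, 2).
r=1: eigenvector (2, 1, 1).
r=6: eigenvector (0, 0, 1).
P = [[5, 2, 0], [2, 1, 0], [2, 1, 1]], D = diag(-2, 1, 6), P⁻¹ = [[1, -2, 0], [-2, 5, 0], [0, -1, 1]].
T⁴ = P·diag(16, 1, 1296)·P⁻¹ = [[76, -150, 0], [30, -59, 0], [30, -1355, 1296]].
The requested entry is 76.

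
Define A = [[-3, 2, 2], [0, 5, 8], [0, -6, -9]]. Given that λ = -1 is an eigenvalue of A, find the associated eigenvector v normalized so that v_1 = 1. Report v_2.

4

A + 1I = [[-2, 2, 2], [0, 6, 8], [0, -6, -8]].
Solving (A + 1I)v = 0 gives the eigenspace spanned by (1, 4, -3).
With v_1 = 1, v = (1, 4, -3), so v_2 = 4.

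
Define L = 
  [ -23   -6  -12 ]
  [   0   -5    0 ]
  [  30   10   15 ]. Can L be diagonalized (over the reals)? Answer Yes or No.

Yes

Characteristic polynomial: p(s) = s^3 + 13s^2 + 55s + 75 = (s + 3)(s + 5)^2.
s = -5 has algebraic multiplicity 2; rank(L + 5I) = 1, so geometric multiplicity = 2.
Every eigenvalue has geometric = algebraic multiplicity, so L is diagonalizable.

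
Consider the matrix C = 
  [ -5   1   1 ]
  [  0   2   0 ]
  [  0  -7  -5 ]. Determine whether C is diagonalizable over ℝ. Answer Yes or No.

No

Characteristic polynomial: p(μ) = μ^3 + 8μ^2 + 5μ - 50 = (μ - 2)(μ + 5)^2.
μ = -5 has algebraic multiplicity 2; rank(C + 5I) = 2, so geometric multiplicity = 1.
Geometric multiplicity < algebraic multiplicity, so C is not diagonalizable.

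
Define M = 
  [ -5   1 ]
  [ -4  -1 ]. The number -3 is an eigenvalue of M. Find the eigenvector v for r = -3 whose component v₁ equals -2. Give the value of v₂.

-4

M + 3I = [[-2, 1], [-4, 2]].
Solving (M + 3I)v = 0 gives the eigenspace spanned by (-2, -4).
With v₁ = -2, v = (-2, -4), so v₂ = -4.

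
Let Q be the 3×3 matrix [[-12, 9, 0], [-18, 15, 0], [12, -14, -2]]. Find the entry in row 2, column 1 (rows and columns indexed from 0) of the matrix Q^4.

Characteristic polynomial: λ^3 - λ^2 - 24λ - 36 = (λ - 6)(λ + 2)(λ + 3), so the eigenvalues are -3, -2, 6.
λ=-3: eigenvector (1, 1, 2).
λ=6: eigenvector (-1, -2, 2).
λ=-2: eigenvector (0, 0, 1).
P = [[1, -1, 0], [1, -2, 0], [2, 2, 1]], D = diag(-3, 6, -2), P⁻¹ = [[2, -1, 0], [1, -1, 0], [-6, 4, 1]].
Q⁴ = P·diag(81, 1296, 16)·P⁻¹ = [[-1134, 1215, 0], [-2430, 2511, 0], [2820, -2690, 16]].
The requested entry is -2690.

-2690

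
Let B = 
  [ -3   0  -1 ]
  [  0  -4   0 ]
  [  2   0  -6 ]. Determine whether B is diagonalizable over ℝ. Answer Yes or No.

Characteristic polynomial: p(μ) = μ^3 + 13μ^2 + 56μ + 80 = (μ + 4)^2(μ + 5).
μ = -4 has algebraic multiplicity 2; rank(B + 4I) = 1, so geometric multiplicity = 2.
Every eigenvalue has geometric = algebraic multiplicity, so B is diagonalizable.

Yes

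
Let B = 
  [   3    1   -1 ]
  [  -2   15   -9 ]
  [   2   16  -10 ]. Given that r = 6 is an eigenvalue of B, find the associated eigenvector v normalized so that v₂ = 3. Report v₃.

B − 6I = [[-3, 1, -1], [-2, 9, -9], [2, 16, -16]].
Solving (B − 6I)v = 0 gives the eigenspace spanned by (0, 3, 3).
With v₂ = 3, v = (0, 3, 3), so v₃ = 3.

3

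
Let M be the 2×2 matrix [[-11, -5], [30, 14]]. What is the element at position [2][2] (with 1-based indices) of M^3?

Characteristic polynomial: s^2 - 3s - 4 = (s - 4)(s + 1), so the eigenvalues are -1, 4.
s=-1: eigenvector (1, -2).
s=4: eigenvector (-1, 3).
P = [[1, -1], [-2, 3]], D = diag(-1, 4), P⁻¹ = [[3, 1], [2, 1]].
M³ = P·diag(-1, 64)·P⁻¹ = [[-131, -65], [390, 194]].
The requested entry is 194.

194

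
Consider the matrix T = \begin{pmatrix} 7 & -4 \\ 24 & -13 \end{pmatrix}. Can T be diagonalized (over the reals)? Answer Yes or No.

Yes

Characteristic polynomial: p(s) = s^2 + 6s + 5 = (s + 1)(s + 5).
All 2 eigenvalues are distinct, so T is diagonalizable.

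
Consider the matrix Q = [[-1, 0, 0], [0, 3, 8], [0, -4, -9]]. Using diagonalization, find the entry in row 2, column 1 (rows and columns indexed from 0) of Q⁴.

Characteristic polynomial: t^3 + 7t^2 + 11t + 5 = (t + 1)^2(t + 5), so the eigenvalues are -5, -1, -1.
t=-5: eigenvector (0, -1, 1).
t=-1: eigenvector (0, 2, -1).
t=-1: eigenvector (1, 0, 0).
P = [[0, 0, 1], [-1, 2, 0], [1, -1, 0]], D = diag(-5, -1, -1), P⁻¹ = [[0, 1, 2], [0, 1, 1], [1, 0, 0]].
Q⁴ = P·diag(625, 1, 1)·P⁻¹ = [[1, 0, 0], [0, -623, -1248], [0, 624, 1249]].
The requested entry is 624.

624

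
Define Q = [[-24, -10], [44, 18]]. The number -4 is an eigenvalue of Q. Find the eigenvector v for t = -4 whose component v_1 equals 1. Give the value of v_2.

Q + 4I = [[-20, -10], [44, 22]].
Solving (Q + 4I)v = 0 gives the eigenspace spanned by (1, -2).
With v_1 = 1, v = (1, -2), so v_2 = -2.

-2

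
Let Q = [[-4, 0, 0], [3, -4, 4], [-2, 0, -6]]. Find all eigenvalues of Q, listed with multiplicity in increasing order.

-6, -4, -4

Characteristic polynomial: p(λ) = λ^3 + 14λ^2 + 64λ + 96 = (λ + 4)^2(λ + 6).
Roots (with multiplicity): -6, -4, -4.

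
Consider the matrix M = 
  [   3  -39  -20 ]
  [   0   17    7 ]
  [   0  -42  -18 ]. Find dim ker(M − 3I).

1

M − 3I = [[0, -39, -20], [0, 14, 7], [0, -42, -21]].
This matrix has rank 2, so its null space has dimension 3 − 2 = 1.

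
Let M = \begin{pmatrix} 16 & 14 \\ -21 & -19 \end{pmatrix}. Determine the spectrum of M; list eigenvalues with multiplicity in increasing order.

-5, 2

Characteristic polynomial: p(λ) = λ^2 + 3λ - 10 = (λ - 2)(λ + 5).
Roots (with multiplicity): -5, 2.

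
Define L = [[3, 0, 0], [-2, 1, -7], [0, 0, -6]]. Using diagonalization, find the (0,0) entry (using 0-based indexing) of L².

9

Characteristic polynomial: t^3 + 2t^2 - 21t + 18 = (t - 3)(t - 1)(t + 6), so the eigenvalues are -6, 1, 3.
t=1: eigenvector (0, 1, 0).
t=3: eigenvector (1, -1, 0).
t=-6: eigenvector (0, 1, 1).
P = [[0, 1, 0], [1, -1, 1], [0, 0, 1]], D = diag(1, 3, -6), P⁻¹ = [[1, 1, -1], [1, 0, 0], [0, 0, 1]].
L² = P·diag(1, 9, 36)·P⁻¹ = [[9, 0, 0], [-8, 1, 35], [0, 0, 36]].
The requested entry is 9.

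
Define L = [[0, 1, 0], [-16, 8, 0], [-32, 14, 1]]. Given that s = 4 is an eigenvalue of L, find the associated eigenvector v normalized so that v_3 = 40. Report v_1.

5

L − 4I = [[-4, 1, 0], [-16, 4, 0], [-32, 14, -3]].
Solving (L − 4I)v = 0 gives the eigenspace spanned by (5, 20, 40).
With v_3 = 40, v = (5, 20, 40), so v_1 = 5.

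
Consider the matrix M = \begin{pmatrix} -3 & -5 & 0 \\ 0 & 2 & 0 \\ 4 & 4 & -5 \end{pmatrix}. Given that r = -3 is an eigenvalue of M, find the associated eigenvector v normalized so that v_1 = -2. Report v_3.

M + 3I = [[0, -5, 0], [0, 5, 0], [4, 4, -2]].
Solving (M + 3I)v = 0 gives the eigenspace spanned by (-2, 0, -4).
With v_1 = -2, v = (-2, 0, -4), so v_3 = -4.

-4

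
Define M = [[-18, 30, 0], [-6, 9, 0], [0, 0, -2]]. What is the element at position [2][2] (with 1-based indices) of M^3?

Characteristic polynomial: λ^3 + 11λ^2 + 36λ + 36 = (λ + 2)(λ + 3)(λ + 6), so the eigenvalues are -6, -3, -2.
λ=-6: eigenvector (5, 2, 0).
λ=-2: eigenvector (0, 0, 1).
λ=-3: eigenvector (2, 1, 0).
P = [[5, 0, 2], [2, 0, 1], [0, 1, 0]], D = diag(-6, -2, -3), P⁻¹ = [[1, -2, 0], [0, 0, 1], [-2, 5, 0]].
M³ = P·diag(-216, -8, -27)·P⁻¹ = [[-972, 1890, 0], [-378, 729, 0], [0, 0, -8]].
The requested entry is 729.

729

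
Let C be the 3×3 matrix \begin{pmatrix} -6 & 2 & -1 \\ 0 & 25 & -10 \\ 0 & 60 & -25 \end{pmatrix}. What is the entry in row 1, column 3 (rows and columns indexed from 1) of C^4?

671

Characteristic polynomial: t^3 + 6t^2 - 25t - 150 = (t - 5)(t + 5)(t + 6), so the eigenvalues are -6, -5, 5.
t=-6: eigenvector (1, 0, 0).
t=5: eigenvector (0, 1, 2).
t=-5: eigenvector (-1, 1, 3).
P = [[1, 0, -1], [0, 1, 1], [0, 2, 3]], D = diag(-6, 5, -5), P⁻¹ = [[1, -2, 1], [0, 3, -1], [0, -2, 1]].
C⁴ = P·diag(1296, 625, 625)·P⁻¹ = [[1296, -1342, 671], [0, 625, 0], [0, 0, 625]].
The requested entry is 671.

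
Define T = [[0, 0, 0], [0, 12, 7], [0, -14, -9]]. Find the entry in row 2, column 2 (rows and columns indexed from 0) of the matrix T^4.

-593

Characteristic polynomial: λ^3 - 3λ^2 - 10λ = λ(λ - 5)(λ + 2), so the eigenvalues are -2, 0, 5.
λ=-2: eigenvector (0, -1, 2).
λ=5: eigenvector (0, 1, -1).
λ=0: eigenvector (1, 0, 0).
P = [[0, 0, 1], [-1, 1, 0], [2, -1, 0]], D = diag(-2, 5, 0), P⁻¹ = [[0, 1, 1], [0, 2, 1], [1, 0, 0]].
T⁴ = P·diag(16, 625, 0)·P⁻¹ = [[0, 0, 0], [0, 1234, 609], [0, -1218, -593]].
The requested entry is -593.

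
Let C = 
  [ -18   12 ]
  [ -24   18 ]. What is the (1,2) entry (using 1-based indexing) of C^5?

Characteristic polynomial: t^2 - 36 = (t - 6)(t + 6), so the eigenvalues are -6, 6.
t=6: eigenvector (-1, -2).
t=-6: eigenvector (1, 1).
P = [[-1, 1], [-2, 1]], D = diag(6, -6), P⁻¹ = [[1, -1], [2, -1]].
C⁵ = P·diag(7776, -7776)·P⁻¹ = [[-23328, 15552], [-31104, 23328]].
The requested entry is 15552.

15552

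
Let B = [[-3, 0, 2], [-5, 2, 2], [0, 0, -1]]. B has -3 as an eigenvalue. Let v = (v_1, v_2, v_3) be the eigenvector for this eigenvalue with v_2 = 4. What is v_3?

0

B + 3I = [[0, 0, 2], [-5, 5, 2], [0, 0, 2]].
Solving (B + 3I)v = 0 gives the eigenspace spanned by (4, 4, 0).
With v_2 = 4, v = (4, 4, 0), so v_3 = 0.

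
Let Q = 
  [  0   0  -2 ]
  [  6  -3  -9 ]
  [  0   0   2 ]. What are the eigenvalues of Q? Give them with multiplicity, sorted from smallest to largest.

Characteristic polynomial: p(t) = t^3 + t^2 - 6t = t(t - 2)(t + 3).
Roots (with multiplicity): -3, 0, 2.

-3, 0, 2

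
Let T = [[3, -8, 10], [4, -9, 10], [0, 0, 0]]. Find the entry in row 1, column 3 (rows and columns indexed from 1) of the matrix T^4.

-1250

Characteristic polynomial: μ^3 + 6μ^2 + 5μ = μ(μ + 1)(μ + 5), so the eigenvalues are -5, -1, 0.
μ=-1: eigenvector (2, 1, 0).
μ=-5: eigenvector (1, 1, 0).
μ=0: eigenvector (2, 2, 1).
P = [[2, 1, 2], [1, 1, 2], [0, 0, 1]], D = diag(-1, -5, 0), P⁻¹ = [[1, -1, 0], [-1, 2, -2], [0, 0, 1]].
T⁴ = P·diag(1, 625, 0)·P⁻¹ = [[-623, 1248, -1250], [-624, 1249, -1250], [0, 0, 0]].
The requested entry is -1250.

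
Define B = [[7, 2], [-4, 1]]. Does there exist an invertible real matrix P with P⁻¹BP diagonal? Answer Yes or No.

Yes

Characteristic polynomial: p(t) = t^2 - 8t + 15 = (t - 5)(t - 3).
All 2 eigenvalues are distinct, so B is diagonalizable.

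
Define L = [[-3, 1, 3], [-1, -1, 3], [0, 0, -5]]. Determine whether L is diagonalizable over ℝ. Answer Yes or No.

No

Characteristic polynomial: p(r) = r^3 + 9r^2 + 24r + 20 = (r + 2)^2(r + 5).
r = -2 has algebraic multiplicity 2; rank(L + 2I) = 2, so geometric multiplicity = 1.
Geometric multiplicity < algebraic multiplicity, so L is not diagonalizable.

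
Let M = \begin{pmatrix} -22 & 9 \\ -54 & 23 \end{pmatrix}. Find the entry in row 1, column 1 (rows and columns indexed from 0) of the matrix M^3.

Characteristic polynomial: s^2 - s - 20 = (s - 5)(s + 4), so the eigenvalues are -4, 5.
s=5: eigenvector (1, 3).
s=-4: eigenvector (1, 2).
P = [[1, 1], [3, 2]], D = diag(5, -4), P⁻¹ = [[-2, 1], [3, -1]].
M³ = P·diag(125, -64)·P⁻¹ = [[-442, 189], [-1134, 503]].
The requested entry is 503.

503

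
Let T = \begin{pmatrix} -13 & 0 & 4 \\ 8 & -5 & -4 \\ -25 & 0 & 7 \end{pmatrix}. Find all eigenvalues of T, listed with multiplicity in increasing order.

-5, -3, -3

Characteristic polynomial: p(s) = s^3 + 11s^2 + 39s + 45 = (s + 3)^2(s + 5).
Roots (with multiplicity): -5, -3, -3.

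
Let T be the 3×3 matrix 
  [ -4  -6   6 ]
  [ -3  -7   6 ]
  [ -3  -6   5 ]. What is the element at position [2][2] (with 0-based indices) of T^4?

Characteristic polynomial: s^3 + 6s^2 + 9s + 4 = (s + 1)^2(s + 4), so the eigenvalues are -4, -1, -1.
s=-4: eigenvector (1, 1, 1).
s=-1: eigenvector (2, 2, 3).
s=-1: eigenvector (0, 1, 1).
P = [[1, 2, 0], [1, 2, 1], [1, 3, 1]], D = diag(-4, -1, -1), P⁻¹ = [[1, 2, -2], [0, -1, 1], [-1, 1, 0]].
T⁴ = P·diag(256, 1, 1)·P⁻¹ = [[256, 510, -510], [255, 511, -510], [255, 510, -509]].
The requested entry is -509.

-509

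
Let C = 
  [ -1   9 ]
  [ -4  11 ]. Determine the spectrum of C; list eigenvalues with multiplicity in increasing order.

5, 5

Characteristic polynomial: p(t) = t^2 - 10t + 25 = (t - 5)^2.
Roots (with multiplicity): 5, 5.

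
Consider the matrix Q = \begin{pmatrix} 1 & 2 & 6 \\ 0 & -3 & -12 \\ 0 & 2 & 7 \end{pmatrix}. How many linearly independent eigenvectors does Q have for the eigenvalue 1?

Q − 1I = [[0, 2, 6], [0, -4, -12], [0, 2, 6]].
This matrix has rank 1, so its null space has dimension 3 − 1 = 2.

2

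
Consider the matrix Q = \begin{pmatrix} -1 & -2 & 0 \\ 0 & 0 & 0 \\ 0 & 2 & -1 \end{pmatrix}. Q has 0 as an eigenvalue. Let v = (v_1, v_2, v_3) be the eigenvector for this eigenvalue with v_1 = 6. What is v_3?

Q = [[-1, -2, 0], [0, 0, 0], [0, 2, -1]].
Solving (Q)v = 0 gives the eigenspace spanned by (6, -3, -6).
With v_1 = 6, v = (6, -3, -6), so v_3 = -6.

-6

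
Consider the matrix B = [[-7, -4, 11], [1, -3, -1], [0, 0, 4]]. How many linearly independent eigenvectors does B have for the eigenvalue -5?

B + 5I = [[-2, -4, 11], [1, 2, -1], [0, 0, 9]].
This matrix has rank 2, so its null space has dimension 3 − 2 = 1.

1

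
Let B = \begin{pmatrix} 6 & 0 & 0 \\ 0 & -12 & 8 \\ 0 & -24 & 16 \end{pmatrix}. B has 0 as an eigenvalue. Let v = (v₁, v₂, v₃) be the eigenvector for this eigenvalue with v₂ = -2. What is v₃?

B = [[6, 0, 0], [0, -12, 8], [0, -24, 16]].
Solving (B)v = 0 gives the eigenspace spanned by (0, -2, -3).
With v₂ = -2, v = (0, -2, -3), so v₃ = -3.

-3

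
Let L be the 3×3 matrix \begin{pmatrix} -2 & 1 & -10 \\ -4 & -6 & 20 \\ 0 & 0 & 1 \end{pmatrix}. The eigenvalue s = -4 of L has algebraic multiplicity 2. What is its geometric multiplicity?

1

L + 4I = [[2, 1, -10], [-4, -2, 20], [0, 0, 5]].
This matrix has rank 2, so its null space has dimension 3 − 2 = 1.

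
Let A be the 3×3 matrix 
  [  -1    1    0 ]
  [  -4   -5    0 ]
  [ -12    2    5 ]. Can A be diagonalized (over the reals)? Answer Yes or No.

Characteristic polynomial: p(λ) = λ^3 + λ^2 - 21λ - 45 = (λ - 5)(λ + 3)^2.
λ = -3 has algebraic multiplicity 2; rank(A + 3I) = 2, so geometric multiplicity = 1.
Geometric multiplicity < algebraic multiplicity, so A is not diagonalizable.

No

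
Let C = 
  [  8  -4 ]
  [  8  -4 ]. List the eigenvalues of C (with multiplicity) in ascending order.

Characteristic polynomial: p(μ) = μ^2 - 4μ = μ(μ - 4).
Roots (with multiplicity): 0, 4.

0, 4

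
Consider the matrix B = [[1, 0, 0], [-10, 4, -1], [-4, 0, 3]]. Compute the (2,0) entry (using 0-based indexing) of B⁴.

Characteristic polynomial: λ^3 - 8λ^2 + 19λ - 12 = (λ - 4)(λ - 3)(λ - 1), so the eigenvalues are 1, 3, 4.
λ=1: eigenvector (1, 4, 2).
λ=4: eigenvector (0, 1, 0).
λ=3: eigenvector (0, 1, 1).
P = [[1, 0, 0], [4, 1, 1], [2, 0, 1]], D = diag(1, 4, 3), P⁻¹ = [[1, 0, 0], [-2, 1, -1], [-2, 0, 1]].
B⁴ = P·diag(1, 256, 81)·P⁻¹ = [[1, 0, 0], [-670, 256, -175], [-160, 0, 81]].
The requested entry is -160.

-160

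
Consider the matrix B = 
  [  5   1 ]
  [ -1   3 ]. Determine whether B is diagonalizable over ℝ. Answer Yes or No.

No

Characteristic polynomial: p(r) = r^2 - 8r + 16 = (r - 4)^2.
r = 4 has algebraic multiplicity 2; rank(B − 4I) = 1, so geometric multiplicity = 1.
Geometric multiplicity < algebraic multiplicity, so B is not diagonalizable.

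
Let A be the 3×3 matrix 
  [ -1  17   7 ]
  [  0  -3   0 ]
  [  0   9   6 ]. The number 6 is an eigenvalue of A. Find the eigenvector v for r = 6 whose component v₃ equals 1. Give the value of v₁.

1

A − 6I = [[-7, 17, 7], [0, -9, 0], [0, 9, 0]].
Solving (A − 6I)v = 0 gives the eigenspace spanned by (1, 0, 1).
With v₃ = 1, v = (1, 0, 1), so v₁ = 1.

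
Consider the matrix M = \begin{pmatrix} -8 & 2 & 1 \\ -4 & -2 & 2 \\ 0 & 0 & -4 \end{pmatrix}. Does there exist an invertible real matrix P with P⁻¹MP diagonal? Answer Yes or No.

No

Characteristic polynomial: p(μ) = μ^3 + 14μ^2 + 64μ + 96 = (μ + 4)^2(μ + 6).
μ = -4 has algebraic multiplicity 2; rank(M + 4I) = 2, so geometric multiplicity = 1.
Geometric multiplicity < algebraic multiplicity, so M is not diagonalizable.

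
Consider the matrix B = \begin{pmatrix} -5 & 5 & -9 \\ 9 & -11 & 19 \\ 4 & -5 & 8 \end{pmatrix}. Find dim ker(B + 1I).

1

B + 1I = [[-4, 5, -9], [9, -10, 19], [4, -5, 9]].
This matrix has rank 2, so its null space has dimension 3 − 2 = 1.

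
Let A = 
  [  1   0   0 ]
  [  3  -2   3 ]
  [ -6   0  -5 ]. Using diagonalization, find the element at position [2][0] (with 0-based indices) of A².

Characteristic polynomial: s^3 + 6s^2 + 3s - 10 = (s - 1)(s + 2)(s + 5), so the eigenvalues are -5, -2, 1.
s=1: eigenvector (1, 0, -1).
s=-2: eigenvector (0, 1, 0).
s=-5: eigenvector (0, 1, -1).
P = [[1, 0, 0], [0, 1, 1], [-1, 0, -1]], D = diag(1, -2, -5), P⁻¹ = [[1, 0, 0], [1, 1, 1], [-1, 0, -1]].
A² = P·diag(1, 4, 25)·P⁻¹ = [[1, 0, 0], [-21, 4, -21], [24, 0, 25]].
The requested entry is 24.

24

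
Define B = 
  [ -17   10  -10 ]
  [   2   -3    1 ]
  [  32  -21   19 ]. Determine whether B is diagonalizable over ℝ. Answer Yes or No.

Characteristic polynomial: p(λ) = λ^3 + λ^2 - 8λ - 12 = (λ - 3)(λ + 2)^2.
λ = -2 has algebraic multiplicity 2; rank(B + 2I) = 2, so geometric multiplicity = 1.
Geometric multiplicity < algebraic multiplicity, so B is not diagonalizable.

No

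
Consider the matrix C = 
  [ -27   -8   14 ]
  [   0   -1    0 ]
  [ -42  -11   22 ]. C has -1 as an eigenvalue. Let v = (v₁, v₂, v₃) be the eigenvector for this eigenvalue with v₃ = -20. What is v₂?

C + 1I = [[-26, -8, 14], [0, 0, 0], [-42, -11, 23]].
Solving (C + 1I)v = 0 gives the eigenspace spanned by (-12, 4, -20).
With v₃ = -20, v = (-12, 4, -20), so v₂ = 4.

4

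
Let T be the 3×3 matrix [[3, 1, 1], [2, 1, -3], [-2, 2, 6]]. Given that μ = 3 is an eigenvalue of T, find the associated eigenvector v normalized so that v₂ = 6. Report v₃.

T − 3I = [[0, 1, 1], [2, -2, -3], [-2, 2, 3]].
Solving (T − 3I)v = 0 gives the eigenspace spanned by (-3, 6, -6).
With v₂ = 6, v = (-3, 6, -6), so v₃ = -6.

-6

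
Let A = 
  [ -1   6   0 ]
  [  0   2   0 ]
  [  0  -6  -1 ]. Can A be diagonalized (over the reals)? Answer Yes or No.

Characteristic polynomial: p(s) = s^3 - 3s - 2 = (s - 2)(s + 1)^2.
s = -1 has algebraic multiplicity 2; rank(A + 1I) = 1, so geometric multiplicity = 2.
Every eigenvalue has geometric = algebraic multiplicity, so A is diagonalizable.

Yes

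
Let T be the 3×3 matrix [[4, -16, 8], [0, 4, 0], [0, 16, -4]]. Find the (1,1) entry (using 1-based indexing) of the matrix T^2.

Characteristic polynomial: μ^3 - 4μ^2 - 16μ + 64 = (μ - 4)^2(μ + 4), so the eigenvalues are -4, 4, 4.
μ=-4: eigenvector (-1, 0, 1).
μ=4: eigenvector (-2, 1, 2).
μ=4: eigenvector (1, 0, 0).
P = [[-1, -2, 1], [0, 1, 0], [1, 2, 0]], D = diag(-4, 4, 4), P⁻¹ = [[0, -2, 1], [0, 1, 0], [1, 0, 1]].
T² = P·diag(16, 16, 16)·P⁻¹ = [[16, 0, 0], [0, 16, 0], [0, 0, 16]].
The requested entry is 16.

16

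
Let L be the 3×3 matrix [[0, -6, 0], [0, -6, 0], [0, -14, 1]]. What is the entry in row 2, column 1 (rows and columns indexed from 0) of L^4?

2590

Characteristic polynomial: s^3 + 5s^2 - 6s = s(s - 1)(s + 6), so the eigenvalues are -6, 0, 1.
s=0: eigenvector (1, 0, 0).
s=-6: eigenvector (1, 1, 2).
s=1: eigenvector (0, 0, 1).
P = [[1, 1, 0], [0, 1, 0], [0, 2, 1]], D = diag(0, -6, 1), P⁻¹ = [[1, -1, 0], [0, 1, 0], [0, -2, 1]].
L⁴ = P·diag(0, 1296, 1)·P⁻¹ = [[0, 1296, 0], [0, 1296, 0], [0, 2590, 1]].
The requested entry is 2590.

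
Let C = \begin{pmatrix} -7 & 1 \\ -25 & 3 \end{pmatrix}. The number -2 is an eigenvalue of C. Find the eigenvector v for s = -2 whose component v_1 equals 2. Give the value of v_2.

C + 2I = [[-5, 1], [-25, 5]].
Solving (C + 2I)v = 0 gives the eigenspace spanned by (2, 10).
With v_1 = 2, v = (2, 10), so v_2 = 10.

10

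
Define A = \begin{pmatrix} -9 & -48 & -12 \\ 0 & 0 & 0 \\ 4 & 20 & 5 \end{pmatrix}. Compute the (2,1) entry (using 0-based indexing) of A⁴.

-956

Characteristic polynomial: λ^3 + 4λ^2 + 3λ = λ(λ + 1)(λ + 3), so the eigenvalues are -3, -1, 0.
λ=-3: eigenvector (-2, 0, 1).
λ=0: eigenvector (0, 1, -4).
λ=-1: eigenvector (-3, 0, 2).
P = [[-2, 0, -3], [0, 1, 0], [1, -4, 2]], D = diag(-3, 0, -1), P⁻¹ = [[-2, -12, -3], [0, 1, 0], [1, 8, 2]].
A⁴ = P·diag(81, 0, 1)·P⁻¹ = [[321, 1920, 480], [0, 0, 0], [-160, -956, -239]].
The requested entry is -956.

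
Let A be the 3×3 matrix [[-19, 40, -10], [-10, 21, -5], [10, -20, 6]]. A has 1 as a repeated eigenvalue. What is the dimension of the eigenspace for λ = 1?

2

A − 1I = [[-20, 40, -10], [-10, 20, -5], [10, -20, 5]].
This matrix has rank 1, so its null space has dimension 3 − 1 = 2.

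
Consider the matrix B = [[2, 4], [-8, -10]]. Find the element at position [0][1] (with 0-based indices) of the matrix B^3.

208

Characteristic polynomial: μ^2 + 8μ + 12 = (μ + 2)(μ + 6), so the eigenvalues are -6, -2.
μ=-6: eigenvector (-1, 2).
μ=-2: eigenvector (-1, 1).
P = [[-1, -1], [2, 1]], D = diag(-6, -2), P⁻¹ = [[1, 1], [-2, -1]].
B³ = P·diag(-216, -8)·P⁻¹ = [[200, 208], [-416, -424]].
The requested entry is 208.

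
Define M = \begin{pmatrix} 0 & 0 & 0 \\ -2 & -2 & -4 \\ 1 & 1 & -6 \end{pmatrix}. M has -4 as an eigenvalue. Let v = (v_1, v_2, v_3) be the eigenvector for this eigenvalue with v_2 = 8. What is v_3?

4

M + 4I = [[4, 0, 0], [-2, 2, -4], [1, 1, -2]].
Solving (M + 4I)v = 0 gives the eigenspace spanned by (0, 8, 4).
With v_2 = 8, v = (0, 8, 4), so v_3 = 4.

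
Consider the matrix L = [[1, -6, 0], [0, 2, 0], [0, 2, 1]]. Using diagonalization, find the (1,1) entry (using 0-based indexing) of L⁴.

Characteristic polynomial: r^3 - 4r^2 + 5r - 2 = (r - 2)(r - 1)^2, so the eigenvalues are 1, 1, 2.
r=1: eigenvector (1, 0, 0).
r=2: eigenvector (-6, 1, 2).
r=1: eigenvector (-2, 0, 1).
P = [[1, -6, -2], [0, 1, 0], [0, 2, 1]], D = diag(1, 2, 1), P⁻¹ = [[1, 2, 2], [0, 1, 0], [0, -2, 1]].
L⁴ = P·diag(1, 16, 1)·P⁻¹ = [[1, -90, 0], [0, 16, 0], [0, 30, 1]].
The requested entry is 16.

16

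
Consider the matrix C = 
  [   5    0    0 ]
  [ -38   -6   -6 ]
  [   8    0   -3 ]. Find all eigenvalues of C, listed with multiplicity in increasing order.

Characteristic polynomial: p(s) = s^3 + 4s^2 - 27s - 90 = (s - 5)(s + 3)(s + 6).
Roots (with multiplicity): -6, -3, 5.

-6, -3, 5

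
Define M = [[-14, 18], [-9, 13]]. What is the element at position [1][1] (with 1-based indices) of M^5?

Characteristic polynomial: μ^2 + μ - 20 = (μ - 4)(μ + 5), so the eigenvalues are -5, 4.
μ=-5: eigenvector (2, 1).
μ=4: eigenvector (-1, -1).
P = [[2, -1], [1, -1]], D = diag(-5, 4), P⁻¹ = [[1, -1], [1, -2]].
M⁵ = P·diag(-3125, 1024)·P⁻¹ = [[-7274, 8298], [-4149, 5173]].
The requested entry is -7274.

-7274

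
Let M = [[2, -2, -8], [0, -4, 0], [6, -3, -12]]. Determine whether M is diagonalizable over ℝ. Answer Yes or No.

Characteristic polynomial: p(t) = t^3 + 14t^2 + 64t + 96 = (t + 4)^2(t + 6).
t = -4 has algebraic multiplicity 2; rank(M + 4I) = 2, so geometric multiplicity = 1.
Geometric multiplicity < algebraic multiplicity, so M is not diagonalizable.

No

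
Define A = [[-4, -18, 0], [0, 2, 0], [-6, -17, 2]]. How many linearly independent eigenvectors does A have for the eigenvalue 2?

1

A − 2I = [[-6, -18, 0], [0, 0, 0], [-6, -17, 0]].
This matrix has rank 2, so its null space has dimension 3 − 2 = 1.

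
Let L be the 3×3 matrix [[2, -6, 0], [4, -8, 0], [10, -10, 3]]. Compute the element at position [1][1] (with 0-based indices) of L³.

Characteristic polynomial: λ^3 + 3λ^2 - 10λ - 24 = (λ - 3)(λ + 2)(λ + 4), so the eigenvalues are -4, -2, 3.
λ=-2: eigenvector (3, 2, -2).
λ=3: eigenvector (0, 0, 1).
λ=-4: eigenvector (1, 1, 0).
P = [[3, 0, 1], [2, 0, 1], [-2, 1, 0]], D = diag(-2, 3, -4), P⁻¹ = [[1, -1, 0], [2, -2, 1], [-2, 3, 0]].
L³ = P·diag(-8, 27, -64)·P⁻¹ = [[104, -168, 0], [112, -176, 0], [70, -70, 27]].
The requested entry is -176.

-176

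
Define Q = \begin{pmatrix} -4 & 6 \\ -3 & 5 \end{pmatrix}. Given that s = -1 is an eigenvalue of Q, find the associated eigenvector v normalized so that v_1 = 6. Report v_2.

Q + 1I = [[-3, 6], [-3, 6]].
Solving (Q + 1I)v = 0 gives the eigenspace spanned by (6, 3).
With v_1 = 6, v = (6, 3), so v_2 = 3.

3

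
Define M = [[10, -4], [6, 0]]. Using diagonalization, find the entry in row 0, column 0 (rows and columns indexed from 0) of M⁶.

131776

Characteristic polynomial: λ^2 - 10λ + 24 = (λ - 6)(λ - 4), so the eigenvalues are 4, 6.
λ=6: eigenvector (1, 1).
λ=4: eigenvector (2, 3).
P = [[1, 2], [1, 3]], D = diag(6, 4), P⁻¹ = [[3, -2], [-1, 1]].
M⁶ = P·diag(46656, 4096)·P⁻¹ = [[131776, -85120], [127680, -81024]].
The requested entry is 131776.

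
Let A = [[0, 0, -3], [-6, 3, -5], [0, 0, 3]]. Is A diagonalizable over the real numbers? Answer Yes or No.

No

Characteristic polynomial: p(t) = t^3 - 6t^2 + 9t = t(t - 3)^2.
t = 3 has algebraic multiplicity 2; rank(A − 3I) = 2, so geometric multiplicity = 1.
Geometric multiplicity < algebraic multiplicity, so A is not diagonalizable.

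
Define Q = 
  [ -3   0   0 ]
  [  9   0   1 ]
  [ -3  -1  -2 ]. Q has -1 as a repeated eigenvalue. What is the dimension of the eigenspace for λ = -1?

Q + 1I = [[-2, 0, 0], [9, 1, 1], [-3, -1, -1]].
This matrix has rank 2, so its null space has dimension 3 − 2 = 1.

1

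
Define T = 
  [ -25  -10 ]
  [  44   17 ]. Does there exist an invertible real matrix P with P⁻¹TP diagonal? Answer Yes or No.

Yes

Characteristic polynomial: p(λ) = λ^2 + 8λ + 15 = (λ + 3)(λ + 5).
All 2 eigenvalues are distinct, so T is diagonalizable.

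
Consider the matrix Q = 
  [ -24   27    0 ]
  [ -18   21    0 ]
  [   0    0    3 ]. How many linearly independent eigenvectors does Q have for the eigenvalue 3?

2

Q − 3I = [[-27, 27, 0], [-18, 18, 0], [0, 0, 0]].
This matrix has rank 1, so its null space has dimension 3 − 1 = 2.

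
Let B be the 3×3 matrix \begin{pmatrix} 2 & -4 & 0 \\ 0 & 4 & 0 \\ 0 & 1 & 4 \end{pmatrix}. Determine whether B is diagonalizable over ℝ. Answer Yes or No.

No

Characteristic polynomial: p(r) = r^3 - 10r^2 + 32r - 32 = (r - 4)^2(r - 2).
r = 4 has algebraic multiplicity 2; rank(B − 4I) = 2, so geometric multiplicity = 1.
Geometric multiplicity < algebraic multiplicity, so B is not diagonalizable.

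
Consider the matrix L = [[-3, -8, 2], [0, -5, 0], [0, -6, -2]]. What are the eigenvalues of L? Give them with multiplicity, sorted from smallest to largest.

-5, -3, -2

Characteristic polynomial: p(λ) = λ^3 + 10λ^2 + 31λ + 30 = (λ + 2)(λ + 3)(λ + 5).
Roots (with multiplicity): -5, -3, -2.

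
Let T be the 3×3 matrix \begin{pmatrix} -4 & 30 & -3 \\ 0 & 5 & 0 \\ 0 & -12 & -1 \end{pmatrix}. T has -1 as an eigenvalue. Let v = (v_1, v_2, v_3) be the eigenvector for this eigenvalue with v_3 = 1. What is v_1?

T + 1I = [[-3, 30, -3], [0, 6, 0], [0, -12, 0]].
Solving (T + 1I)v = 0 gives the eigenspace spanned by (-1, 0, 1).
With v_3 = 1, v = (-1, 0, 1), so v_1 = -1.

-1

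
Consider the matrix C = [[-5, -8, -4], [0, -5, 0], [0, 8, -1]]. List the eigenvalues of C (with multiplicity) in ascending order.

Characteristic polynomial: p(s) = s^3 + 11s^2 + 35s + 25 = (s + 1)(s + 5)^2.
Roots (with multiplicity): -5, -5, -1.

-5, -5, -1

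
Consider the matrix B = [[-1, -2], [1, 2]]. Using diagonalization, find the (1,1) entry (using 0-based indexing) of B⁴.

Characteristic polynomial: s^2 - s = s(s - 1), so the eigenvalues are 0, 1.
s=0: eigenvector (2, -1).
s=1: eigenvector (-1, 1).
P = [[2, -1], [-1, 1]], D = diag(0, 1), P⁻¹ = [[1, 1], [1, 2]].
B⁴ = P·diag(0, 1)·P⁻¹ = [[-1, -2], [1, 2]].
The requested entry is 2.

2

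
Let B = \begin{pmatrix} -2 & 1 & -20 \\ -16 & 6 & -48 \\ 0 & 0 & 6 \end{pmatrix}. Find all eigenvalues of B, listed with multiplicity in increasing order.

Characteristic polynomial: p(s) = s^3 - 10s^2 + 28s - 24 = (s - 6)(s - 2)^2.
Roots (with multiplicity): 2, 2, 6.

2, 2, 6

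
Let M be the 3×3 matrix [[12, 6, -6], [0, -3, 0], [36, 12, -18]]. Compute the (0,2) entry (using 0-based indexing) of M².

36

Characteristic polynomial: s^3 + 9s^2 + 18s = s(s + 3)(s + 6), so the eigenvalues are -6, -3, 0.
s=0: eigenvector (1, 0, 2).
s=-3: eigenvector (-2, 1, -4).
s=-6: eigenvector (1, 0, 3).
P = [[1, -2, 1], [0, 1, 0], [2, -4, 3]], D = diag(0, -3, -6), P⁻¹ = [[3, 2, -1], [0, 1, 0], [-2, 0, 1]].
M² = P·diag(0, 9, 36)·P⁻¹ = [[-72, -18, 36], [0, 9, 0], [-216, -36, 108]].
The requested entry is 36.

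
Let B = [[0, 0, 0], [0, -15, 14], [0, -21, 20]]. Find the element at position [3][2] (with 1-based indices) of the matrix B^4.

Characteristic polynomial: μ^3 - 5μ^2 - 6μ = μ(μ - 6)(μ + 1), so the eigenvalues are -1, 0, 6.
μ=0: eigenvector (1, 0, 0).
μ=6: eigenvector (0, 2, 3).
μ=-1: eigenvector (0, 1, 1).
P = [[1, 0, 0], [0, 2, 1], [0, 3, 1]], D = diag(0, 6, -1), P⁻¹ = [[1, 0, 0], [0, -1, 1], [0, 3, -2]].
B⁴ = P·diag(0, 1296, 1)·P⁻¹ = [[0, 0, 0], [0, -2589, 2590], [0, -3885, 3886]].
The requested entry is -3885.

-3885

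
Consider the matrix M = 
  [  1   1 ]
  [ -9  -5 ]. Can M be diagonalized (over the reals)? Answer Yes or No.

No

Characteristic polynomial: p(s) = s^2 + 4s + 4 = (s + 2)^2.
s = -2 has algebraic multiplicity 2; rank(M + 2I) = 1, so geometric multiplicity = 1.
Geometric multiplicity < algebraic multiplicity, so M is not diagonalizable.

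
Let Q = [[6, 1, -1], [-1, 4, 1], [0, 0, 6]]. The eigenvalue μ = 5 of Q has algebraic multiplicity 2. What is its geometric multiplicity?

Q − 5I = [[1, 1, -1], [-1, -1, 1], [0, 0, 1]].
This matrix has rank 2, so its null space has dimension 3 − 2 = 1.

1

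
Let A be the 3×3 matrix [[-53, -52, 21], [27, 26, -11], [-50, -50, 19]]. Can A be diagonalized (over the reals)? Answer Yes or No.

Characteristic polynomial: p(t) = t^3 + 8t^2 + 13t + 6 = (t + 1)^2(t + 6).
t = -1 has algebraic multiplicity 2; rank(A + 1I) = 2, so geometric multiplicity = 1.
Geometric multiplicity < algebraic multiplicity, so A is not diagonalizable.

No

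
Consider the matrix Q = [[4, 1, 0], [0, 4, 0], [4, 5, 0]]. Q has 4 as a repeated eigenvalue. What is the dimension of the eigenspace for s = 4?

1

Q − 4I = [[0, 1, 0], [0, 0, 0], [4, 5, -4]].
This matrix has rank 2, so its null space has dimension 3 − 2 = 1.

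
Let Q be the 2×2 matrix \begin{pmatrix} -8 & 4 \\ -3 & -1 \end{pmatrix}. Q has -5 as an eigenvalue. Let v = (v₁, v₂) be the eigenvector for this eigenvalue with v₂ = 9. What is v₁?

Q + 5I = [[-3, 4], [-3, 4]].
Solving (Q + 5I)v = 0 gives the eigenspace spanned by (12, 9).
With v₂ = 9, v = (12, 9), so v₁ = 12.

12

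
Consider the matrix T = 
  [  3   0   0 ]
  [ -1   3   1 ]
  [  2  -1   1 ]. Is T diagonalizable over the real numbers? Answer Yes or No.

No

Characteristic polynomial: p(r) = r^3 - 7r^2 + 16r - 12 = (r - 3)(r - 2)^2.
r = 2 has algebraic multiplicity 2; rank(T − 2I) = 2, so geometric multiplicity = 1.
Geometric multiplicity < algebraic multiplicity, so T is not diagonalizable.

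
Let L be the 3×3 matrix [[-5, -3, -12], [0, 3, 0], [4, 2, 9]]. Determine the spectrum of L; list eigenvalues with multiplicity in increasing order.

Characteristic polynomial: p(t) = t^3 - 7t^2 + 15t - 9 = (t - 3)^2(t - 1).
Roots (with multiplicity): 1, 3, 3.

1, 3, 3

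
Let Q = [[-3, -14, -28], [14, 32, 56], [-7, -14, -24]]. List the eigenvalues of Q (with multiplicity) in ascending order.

-3, 4, 4

Characteristic polynomial: p(t) = t^3 - 5t^2 - 8t + 48 = (t - 4)^2(t + 3).
Roots (with multiplicity): -3, 4, 4.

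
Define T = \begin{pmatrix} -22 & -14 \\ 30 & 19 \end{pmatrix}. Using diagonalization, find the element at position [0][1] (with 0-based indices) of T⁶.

Characteristic polynomial: λ^2 + 3λ + 2 = (λ + 1)(λ + 2), so the eigenvalues are -2, -1.
λ=-1: eigenvector (-2, 3).
λ=-2: eigenvector (-7, 10).
P = [[-2, -7], [3, 10]], D = diag(-1, -2), P⁻¹ = [[10, 7], [-3, -2]].
T⁶ = P·diag(1, 64)·P⁻¹ = [[1324, 882], [-1890, -1259]].
The requested entry is 882.

882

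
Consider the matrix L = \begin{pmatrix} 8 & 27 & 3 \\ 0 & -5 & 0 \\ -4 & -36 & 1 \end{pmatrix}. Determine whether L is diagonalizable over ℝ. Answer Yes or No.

Characteristic polynomial: p(t) = t^3 - 4t^2 - 25t + 100 = (t - 5)(t - 4)(t + 5).
All 3 eigenvalues are distinct, so L is diagonalizable.

Yes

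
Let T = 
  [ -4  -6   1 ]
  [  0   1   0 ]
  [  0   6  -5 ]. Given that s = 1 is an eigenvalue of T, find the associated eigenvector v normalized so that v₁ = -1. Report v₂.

1

T − 1I = [[-5, -6, 1], [0, 0, 0], [0, 6, -6]].
Solving (T − 1I)v = 0 gives the eigenspace spanned by (-1, 1, 1).
With v₁ = -1, v = (-1, 1, 1), so v₂ = 1.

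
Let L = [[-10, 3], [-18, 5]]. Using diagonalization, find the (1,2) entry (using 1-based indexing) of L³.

63

Characteristic polynomial: r^2 + 5r + 4 = (r + 1)(r + 4), so the eigenvalues are -4, -1.
r=-1: eigenvector (1, 3).
r=-4: eigenvector (1, 2).
P = [[1, 1], [3, 2]], D = diag(-1, -4), P⁻¹ = [[-2, 1], [3, -1]].
L³ = P·diag(-1, -64)·P⁻¹ = [[-190, 63], [-378, 125]].
The requested entry is 63.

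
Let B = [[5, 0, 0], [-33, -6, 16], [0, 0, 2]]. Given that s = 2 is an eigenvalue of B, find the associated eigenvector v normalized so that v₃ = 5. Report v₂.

B − 2I = [[3, 0, 0], [-33, -8, 16], [0, 0, 0]].
Solving (B − 2I)v = 0 gives the eigenspace spanned by (0, 10, 5).
With v₃ = 5, v = (0, 10, 5), so v₂ = 10.

10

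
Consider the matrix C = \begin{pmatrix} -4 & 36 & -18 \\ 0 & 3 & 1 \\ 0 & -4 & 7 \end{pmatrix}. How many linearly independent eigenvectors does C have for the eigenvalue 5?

1

C − 5I = [[-9, 36, -18], [0, -2, 1], [0, -4, 2]].
This matrix has rank 2, so its null space has dimension 3 − 2 = 1.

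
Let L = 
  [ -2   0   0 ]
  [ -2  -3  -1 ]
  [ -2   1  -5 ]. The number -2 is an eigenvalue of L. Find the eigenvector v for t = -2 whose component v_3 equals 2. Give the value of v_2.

2

L + 2I = [[0, 0, 0], [-2, -1, -1], [-2, 1, -3]].
Solving (L + 2I)v = 0 gives the eigenspace spanned by (-2, 2, 2).
With v_3 = 2, v = (-2, 2, 2), so v_2 = 2.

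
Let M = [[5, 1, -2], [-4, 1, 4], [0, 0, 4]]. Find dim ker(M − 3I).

M − 3I = [[2, 1, -2], [-4, -2, 4], [0, 0, 1]].
This matrix has rank 2, so its null space has dimension 3 − 2 = 1.

1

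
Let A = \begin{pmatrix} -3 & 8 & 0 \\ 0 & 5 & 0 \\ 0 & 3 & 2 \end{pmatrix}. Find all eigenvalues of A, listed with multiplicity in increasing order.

Characteristic polynomial: p(t) = t^3 - 4t^2 - 11t + 30 = (t - 5)(t - 2)(t + 3).
Roots (with multiplicity): -3, 2, 5.

-3, 2, 5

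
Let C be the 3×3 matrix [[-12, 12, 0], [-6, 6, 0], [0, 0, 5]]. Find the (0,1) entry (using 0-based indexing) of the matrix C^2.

-72

Characteristic polynomial: r^3 + r^2 - 30r = r(r - 5)(r + 6), so the eigenvalues are -6, 0, 5.
r=0: eigenvector (-1, -1, 0).
r=-6: eigenvector (2, 1, 0).
r=5: eigenvector (0, 0, 1).
P = [[-1, 2, 0], [-1, 1, 0], [0, 0, 1]], D = diag(0, -6, 5), P⁻¹ = [[1, -2, 0], [1, -1, 0], [0, 0, 1]].
C² = P·diag(0, 36, 25)·P⁻¹ = [[72, -72, 0], [36, -36, 0], [0, 0, 25]].
The requested entry is -72.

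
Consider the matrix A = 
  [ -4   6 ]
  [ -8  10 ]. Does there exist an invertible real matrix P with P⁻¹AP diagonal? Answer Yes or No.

Yes

Characteristic polynomial: p(t) = t^2 - 6t + 8 = (t - 4)(t - 2).
All 2 eigenvalues are distinct, so A is diagonalizable.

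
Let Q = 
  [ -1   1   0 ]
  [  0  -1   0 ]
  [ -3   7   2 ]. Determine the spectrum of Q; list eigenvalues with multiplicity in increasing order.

-1, -1, 2

Characteristic polynomial: p(μ) = μ^3 - 3μ - 2 = (μ - 2)(μ + 1)^2.
Roots (with multiplicity): -1, -1, 2.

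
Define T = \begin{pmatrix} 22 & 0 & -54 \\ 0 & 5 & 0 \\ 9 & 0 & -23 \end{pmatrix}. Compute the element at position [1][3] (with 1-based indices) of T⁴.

Characteristic polynomial: μ^3 - 4μ^2 - 25μ + 100 = (μ - 5)(μ - 4)(μ + 5), so the eigenvalues are -5, 4, 5.
μ=4: eigenvector (3, 0, 1).
μ=-5: eigenvector (2, 0, 1).
μ=5: eigenvector (0, 1, 0).
P = [[3, 2, 0], [0, 0, 1], [1, 1, 0]], D = diag(4, -5, 5), P⁻¹ = [[1, 0, -2], [-1, 0, 3], [0, 1, 0]].
T⁴ = P·diag(256, 625, 625)·P⁻¹ = [[-482, 0, 2214], [0, 625, 0], [-369, 0, 1363]].
The requested entry is 2214.

2214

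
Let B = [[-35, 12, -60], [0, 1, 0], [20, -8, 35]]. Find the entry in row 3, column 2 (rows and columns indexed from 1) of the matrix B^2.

Characteristic polynomial: s^3 - s^2 - 25s + 25 = (s - 5)(s - 1)(s + 5), so the eigenvalues are -5, 1, 5.
s=5: eigenvector (-3, 0, 2).
s=1: eigenvector (-3, 1, 2).
s=-5: eigenvector (-2, 0, 1).
P = [[-3, -3, -2], [0, 1, 0], [2, 2, 1]], D = diag(5, 1, -5), P⁻¹ = [[1, -1, 2], [0, 1, 0], [-2, 0, -3]].
B² = P·diag(25, 1, 25)·P⁻¹ = [[25, 72, 0], [0, 1, 0], [0, -48, 25]].
The requested entry is -48.

-48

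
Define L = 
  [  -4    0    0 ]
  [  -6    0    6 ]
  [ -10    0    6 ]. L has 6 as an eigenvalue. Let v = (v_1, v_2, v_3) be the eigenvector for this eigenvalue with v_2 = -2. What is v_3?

-2

L − 6I = [[-10, 0, 0], [-6, -6, 6], [-10, 0, 0]].
Solving (L − 6I)v = 0 gives the eigenspace spanned by (0, -2, -2).
With v_2 = -2, v = (0, -2, -2), so v_3 = -2.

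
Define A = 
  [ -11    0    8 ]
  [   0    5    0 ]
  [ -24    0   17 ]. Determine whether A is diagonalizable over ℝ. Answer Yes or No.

Yes

Characteristic polynomial: p(μ) = μ^3 - 11μ^2 + 35μ - 25 = (μ - 5)^2(μ - 1).
μ = 5 has algebraic multiplicity 2; rank(A − 5I) = 1, so geometric multiplicity = 2.
Every eigenvalue has geometric = algebraic multiplicity, so A is diagonalizable.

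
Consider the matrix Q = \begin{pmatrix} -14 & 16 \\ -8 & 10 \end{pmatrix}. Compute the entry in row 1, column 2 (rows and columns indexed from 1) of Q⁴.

-2560

Characteristic polynomial: μ^2 + 4μ - 12 = (μ - 2)(μ + 6), so the eigenvalues are -6, 2.
μ=2: eigenvector (-1, -1).
μ=-6: eigenvector (2, 1).
P = [[-1, 2], [-1, 1]], D = diag(2, -6), P⁻¹ = [[1, -2], [1, -1]].
Q⁴ = P·diag(16, 1296)·P⁻¹ = [[2576, -2560], [1280, -1264]].
The requested entry is -2560.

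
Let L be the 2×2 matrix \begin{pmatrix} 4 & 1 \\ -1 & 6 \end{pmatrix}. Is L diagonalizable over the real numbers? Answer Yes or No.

No

Characteristic polynomial: p(λ) = λ^2 - 10λ + 25 = (λ - 5)^2.
λ = 5 has algebraic multiplicity 2; rank(L − 5I) = 1, so geometric multiplicity = 1.
Geometric multiplicity < algebraic multiplicity, so L is not diagonalizable.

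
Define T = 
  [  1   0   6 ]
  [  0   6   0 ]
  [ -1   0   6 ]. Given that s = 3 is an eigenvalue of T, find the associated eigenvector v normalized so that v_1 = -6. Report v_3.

T − 3I = [[-2, 0, 6], [0, 3, 0], [-1, 0, 3]].
Solving (T − 3I)v = 0 gives the eigenspace spanned by (-6, 0, -2).
With v_1 = -6, v = (-6, 0, -2), so v_3 = -2.

-2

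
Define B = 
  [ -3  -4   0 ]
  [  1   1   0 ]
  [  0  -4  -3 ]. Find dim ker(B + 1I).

B + 1I = [[-2, -4, 0], [1, 2, 0], [0, -4, -2]].
This matrix has rank 2, so its null space has dimension 3 − 2 = 1.

1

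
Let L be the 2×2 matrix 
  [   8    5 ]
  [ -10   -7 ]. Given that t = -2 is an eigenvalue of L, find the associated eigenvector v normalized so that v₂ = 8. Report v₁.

-4

L + 2I = [[10, 5], [-10, -5]].
Solving (L + 2I)v = 0 gives the eigenspace spanned by (-4, 8).
With v₂ = 8, v = (-4, 8), so v₁ = -4.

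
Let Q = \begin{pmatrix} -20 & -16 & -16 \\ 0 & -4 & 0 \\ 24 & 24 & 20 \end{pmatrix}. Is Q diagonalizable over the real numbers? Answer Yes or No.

Characteristic polynomial: p(t) = t^3 + 4t^2 - 16t - 64 = (t - 4)(t + 4)^2.
t = -4 has algebraic multiplicity 2; rank(Q + 4I) = 1, so geometric multiplicity = 2.
Every eigenvalue has geometric = algebraic multiplicity, so Q is diagonalizable.

Yes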